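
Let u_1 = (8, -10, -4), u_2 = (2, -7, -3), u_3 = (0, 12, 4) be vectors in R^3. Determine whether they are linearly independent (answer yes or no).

Form the matrix with these vectors as rows and row reduce.
R2 ← R2 − (1/4)·R1: [0, -9/2, -2]
R3 ← R3 + (8/3)·R2: [0, 0, -4/3]
3 nonzero rows, so the 3 vectors span a space of dimension 3.
Since 3 = 3, the vectors are linearly independent.

yes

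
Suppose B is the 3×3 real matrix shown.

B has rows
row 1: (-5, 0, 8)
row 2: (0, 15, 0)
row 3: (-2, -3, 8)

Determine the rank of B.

Row reduce to echelon form.
R3 ← R3 − (2/5)·R1: [0, -3, 24/5]
R3 ← R3 + (1/5)·R2: [0, 0, 24/5]
Echelon form has 3 nonzero rows, so rank(B) = 3.

3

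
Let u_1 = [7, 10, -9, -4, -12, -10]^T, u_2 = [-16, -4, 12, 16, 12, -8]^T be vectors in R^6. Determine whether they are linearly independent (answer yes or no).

Form the matrix with these vectors as rows and row reduce.
R2 ← R2 + (16/7)·R1: [0, 132/7, -60/7, 48/7, -108/7, -216/7]
2 nonzero rows, so the 2 vectors span a space of dimension 2.
Since 2 = 2, the vectors are linearly independent.

yes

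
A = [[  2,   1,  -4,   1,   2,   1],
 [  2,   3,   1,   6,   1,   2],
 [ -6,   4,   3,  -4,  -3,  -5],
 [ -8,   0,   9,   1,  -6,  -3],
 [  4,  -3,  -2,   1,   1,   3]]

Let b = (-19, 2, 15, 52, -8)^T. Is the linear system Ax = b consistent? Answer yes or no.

Row reduce the augmented matrix [A | b].
R2 ← R2 − R1: [0, 2, 5, 5, -1, 1, 21]
R3 ← R3 + (3)·R1: [0, 7, -9, -1, 3, -2, -42]
R4 ← R4 + (4)·R1: [0, 4, -7, 5, 2, 1, -24]
R5 ← R5 − (2)·R1: [0, -5, 6, -1, -3, 1, 30]
R3 ← R3 − (7/2)·R2: [0, 0, -53/2, -37/2, 13/2, -11/2, -231/2]
R4 ← R4 − (2)·R2: [0, 0, -17, -5, 4, -1, -66]
R5 ← R5 + (5/2)·R2: [0, 0, 37/2, 23/2, -11/2, 7/2, 165/2]
R4 ← R4 − (34/53)·R3: [0, 0, 0, 364/53, -9/53, 134/53, 429/53]
R5 ← R5 + (37/53)·R3: [0, 0, 0, -75/53, -51/53, -18/53, 99/53]
R5 ← R5 + (75/364)·R4: [0, 0, 0, 0, -363/364, 33/182, 99/28]
The echelon form has 5 nonzero rows, and every pivot lies in the first 6 columns, so rank(A) = rank([A|b]) = 5.
The system is consistent.

yes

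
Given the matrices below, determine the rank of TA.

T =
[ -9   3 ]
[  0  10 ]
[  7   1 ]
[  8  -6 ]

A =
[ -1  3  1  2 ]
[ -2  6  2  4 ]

1

First compute TA:
[[  3,  -9,  -3,  -6],
 [-20,  60,  20,  40],
 [ -9,  27,   9,  18],
 [  4, -12,  -4,  -8]]
Now row reduce the product.
R2 ← R2 + (20/3)·R1: [0, 0, 0, 0]
R3 ← R3 + (3)·R1: [0, 0, 0, 0]
R4 ← R4 − (4/3)·R1: [0, 0, 0, 0]
1 nonzero row, so rank(TA) = 1.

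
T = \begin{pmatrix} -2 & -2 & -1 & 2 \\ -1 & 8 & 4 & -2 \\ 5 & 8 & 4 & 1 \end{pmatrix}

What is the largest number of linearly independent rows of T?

3

Row reduce to echelon form.
R2 ← R2 − (1/2)·R1: [0, 9, 9/2, -3]
R3 ← R3 + (5/2)·R1: [0, 3, 3/2, 6]
R3 ← R3 − (1/3)·R2: [0, 0, 0, 7]
Echelon form has 3 nonzero rows, so rank(T) = 3.
The rank gives the maximum number of linearly independent rows: 3.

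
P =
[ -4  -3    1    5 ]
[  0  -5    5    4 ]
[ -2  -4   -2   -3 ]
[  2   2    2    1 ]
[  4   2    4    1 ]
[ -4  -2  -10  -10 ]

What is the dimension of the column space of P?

4

Row reduce to echelon form.
R3 ← R3 − (1/2)·R1: [0, -5/2, -5/2, -11/2]
R4 ← R4 + (1/2)·R1: [0, 1/2, 5/2, 7/2]
R5 ← R5 + R1: [0, -1, 5, 6]
R6 ← R6 − R1: [0, 1, -11, -15]
R3 ← R3 − (1/2)·R2: [0, 0, -5, -15/2]
R4 ← R4 + (1/10)·R2: [0, 0, 3, 39/10]
R5 ← R5 − (1/5)·R2: [0, 0, 4, 26/5]
R6 ← R6 + (1/5)·R2: [0, 0, -10, -71/5]
R4 ← R4 + (3/5)·R3: [0, 0, 0, -3/5]
R5 ← R5 + (4/5)·R3: [0, 0, 0, -4/5]
R6 ← R6 − (2)·R3: [0, 0, 0, 4/5]
R5 ← R5 − (4/3)·R4: [0, 0, 0, 0]
R6 ← R6 + (4/3)·R4: [0, 0, 0, 0]
Echelon form has 4 nonzero rows, so rank(P) = 4.
The column space has dimension equal to the rank: 4.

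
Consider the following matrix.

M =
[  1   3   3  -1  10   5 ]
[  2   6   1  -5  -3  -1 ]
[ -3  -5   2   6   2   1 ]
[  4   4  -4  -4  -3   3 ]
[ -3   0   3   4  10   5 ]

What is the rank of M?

Row reduce to echelon form.
R2 ← R2 − (2)·R1: [0, 0, -5, -3, -23, -11]
R3 ← R3 + (3)·R1: [0, 4, 11, 3, 32, 16]
R4 ← R4 − (4)·R1: [0, -8, -16, 0, -43, -17]
R5 ← R5 + (3)·R1: [0, 9, 12, 1, 40, 20]
Swap R2 ↔ R3
R4 ← R4 + (2)·R2: [0, 0, 6, 6, 21, 15]
R5 ← R5 − (9/4)·R2: [0, 0, -51/4, -23/4, -32, -16]
R4 ← R4 + (6/5)·R3: [0, 0, 0, 12/5, -33/5, 9/5]
R5 ← R5 − (51/20)·R3: [0, 0, 0, 19/10, 533/20, 241/20]
R5 ← R5 − (19/24)·R4: [0, 0, 0, 0, 255/8, 85/8]
Echelon form has 5 nonzero rows, so rank(M) = 5.

5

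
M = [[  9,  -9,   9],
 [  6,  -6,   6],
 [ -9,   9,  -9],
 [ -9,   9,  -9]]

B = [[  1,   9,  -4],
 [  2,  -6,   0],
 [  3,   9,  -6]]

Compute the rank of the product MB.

First compute MB:
[[ 18, 216, -90],
 [ 12, 144, -60],
 [-18, -216,  90],
 [-18, -216,  90]]
Now row reduce the product.
R2 ← R2 − (2/3)·R1: [0, 0, 0]
R3 ← R3 + R1: [0, 0, 0]
R4 ← R4 + R1: [0, 0, 0]
1 nonzero row, so rank(MB) = 1.

1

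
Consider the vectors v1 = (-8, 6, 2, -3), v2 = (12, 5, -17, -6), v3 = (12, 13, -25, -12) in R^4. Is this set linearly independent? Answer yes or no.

no

Form the matrix with these vectors as rows and row reduce.
R2 ← R2 + (3/2)·R1: [0, 14, -14, -21/2]
R3 ← R3 + (3/2)·R1: [0, 22, -22, -33/2]
R3 ← R3 − (11/7)·R2: [0, 0, 0, 0]
2 nonzero rows, so the 3 vectors span a space of dimension 2.
Since 2 < 3, the vectors are linearly dependent.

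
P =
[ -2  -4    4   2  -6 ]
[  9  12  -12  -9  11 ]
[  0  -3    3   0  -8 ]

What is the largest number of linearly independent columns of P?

Row reduce to echelon form.
R2 ← R2 + (9/2)·R1: [0, -6, 6, 0, -16]
R3 ← R3 − (1/2)·R2: [0, 0, 0, 0, 0]
Echelon form has 2 nonzero rows, so rank(P) = 2.
The rank gives the maximum number of linearly independent columns: 2.

2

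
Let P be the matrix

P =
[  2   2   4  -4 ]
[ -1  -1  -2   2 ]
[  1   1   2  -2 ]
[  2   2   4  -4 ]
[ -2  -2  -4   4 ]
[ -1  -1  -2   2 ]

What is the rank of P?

1

Row reduce to echelon form.
R2 ← R2 + (1/2)·R1: [0, 0, 0, 0]
R3 ← R3 − (1/2)·R1: [0, 0, 0, 0]
R4 ← R4 − R1: [0, 0, 0, 0]
R5 ← R5 + R1: [0, 0, 0, 0]
R6 ← R6 + (1/2)·R1: [0, 0, 0, 0]
Echelon form has 1 nonzero row, so rank(P) = 1.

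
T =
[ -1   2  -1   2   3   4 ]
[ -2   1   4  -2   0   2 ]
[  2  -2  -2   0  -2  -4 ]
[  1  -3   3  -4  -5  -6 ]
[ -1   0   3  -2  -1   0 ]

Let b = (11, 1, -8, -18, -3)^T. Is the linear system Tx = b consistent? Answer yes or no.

yes

Row reduce the augmented matrix [T | b].
R2 ← R2 − (2)·R1: [0, -3, 6, -6, -6, -6, -21]
R3 ← R3 + (2)·R1: [0, 2, -4, 4, 4, 4, 14]
R4 ← R4 + R1: [0, -1, 2, -2, -2, -2, -7]
R5 ← R5 − R1: [0, -2, 4, -4, -4, -4, -14]
R3 ← R3 + (2/3)·R2: [0, 0, 0, 0, 0, 0, 0]
R4 ← R4 − (1/3)·R2: [0, 0, 0, 0, 0, 0, 0]
R5 ← R5 − (2/3)·R2: [0, 0, 0, 0, 0, 0, 0]
The echelon form has 2 nonzero rows, and every pivot lies in the first 6 columns, so rank(T) = rank([T|b]) = 2.
The system is consistent.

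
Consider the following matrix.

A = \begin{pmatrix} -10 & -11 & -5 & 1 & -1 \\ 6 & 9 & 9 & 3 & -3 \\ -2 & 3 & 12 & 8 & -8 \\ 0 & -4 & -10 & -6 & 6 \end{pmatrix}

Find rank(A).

2

Row reduce to echelon form.
R2 ← R2 + (3/5)·R1: [0, 12/5, 6, 18/5, -18/5]
R3 ← R3 − (1/5)·R1: [0, 26/5, 13, 39/5, -39/5]
R3 ← R3 − (13/6)·R2: [0, 0, 0, 0, 0]
R4 ← R4 + (5/3)·R2: [0, 0, 0, 0, 0]
Echelon form has 2 nonzero rows, so rank(A) = 2.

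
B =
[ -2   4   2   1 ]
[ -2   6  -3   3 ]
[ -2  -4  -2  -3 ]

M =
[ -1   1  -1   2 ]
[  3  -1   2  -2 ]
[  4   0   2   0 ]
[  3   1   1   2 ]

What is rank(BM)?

2

First compute BM:
[[ 25,  -5,  15, -10],
 [ 17,  -5,  11, -10],
 [-27,  -1, -13,  -2]]
Now row reduce the product.
R2 ← R2 − (17/25)·R1: [0, -8/5, 4/5, -16/5]
R3 ← R3 + (27/25)·R1: [0, -32/5, 16/5, -64/5]
R3 ← R3 − (4)·R2: [0, 0, 0, 0]
2 nonzero rows, so rank(BM) = 2.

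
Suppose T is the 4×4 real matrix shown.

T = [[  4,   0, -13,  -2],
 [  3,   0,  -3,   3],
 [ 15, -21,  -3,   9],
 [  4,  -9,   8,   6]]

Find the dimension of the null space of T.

Row reduce to echelon form.
R2 ← R2 − (3/4)·R1: [0, 0, 27/4, 9/2]
R3 ← R3 − (15/4)·R1: [0, -21, 183/4, 33/2]
R4 ← R4 − R1: [0, -9, 21, 8]
Swap R2 ↔ R3
R4 ← R4 − (3/7)·R2: [0, 0, 39/28, 13/14]
R4 ← R4 − (13/63)·R3: [0, 0, 0, 0]
3 nonzero rows, so rank(T) = 3.
T has 4 columns; by rank–nullity, nullity = 4 − 3 = 1.

1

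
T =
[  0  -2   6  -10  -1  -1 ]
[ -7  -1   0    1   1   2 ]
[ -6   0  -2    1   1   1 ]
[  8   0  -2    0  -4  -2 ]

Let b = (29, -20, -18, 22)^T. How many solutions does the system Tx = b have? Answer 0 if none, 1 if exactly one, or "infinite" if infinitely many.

infinite

Row reduce the augmented matrix [T | b].
Swap R1 ↔ R2
R3 ← R3 − (6/7)·R1: [0, 6/7, -2, 1/7, 1/7, -5/7, -6/7]
R4 ← R4 + (8/7)·R1: [0, -8/7, -2, 8/7, -20/7, 2/7, -6/7]
R3 ← R3 + (3/7)·R2: [0, 0, 4/7, -29/7, -2/7, -8/7, 81/7]
R4 ← R4 − (4/7)·R2: [0, 0, -38/7, 48/7, -16/7, 6/7, -122/7]
R4 ← R4 + (19/2)·R3: [0, 0, 0, -65/2, -5, -10, 185/2]
The echelon form has 4 nonzero rows, and every pivot lies in the first 6 columns, so rank(T) = rank([T|b]) = 4.
The system is consistent.
rank = 4 < 6 unknowns, so there are infinitely many solutions.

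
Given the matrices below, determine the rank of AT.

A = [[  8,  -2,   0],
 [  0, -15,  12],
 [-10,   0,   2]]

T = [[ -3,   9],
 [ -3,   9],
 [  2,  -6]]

1

First compute AT:
[[-18,  54],
 [ 69, -207],
 [ 34, -102]]
Now row reduce the product.
R2 ← R2 + (23/6)·R1: [0, 0]
R3 ← R3 + (17/9)·R1: [0, 0]
1 nonzero row, so rank(AT) = 1.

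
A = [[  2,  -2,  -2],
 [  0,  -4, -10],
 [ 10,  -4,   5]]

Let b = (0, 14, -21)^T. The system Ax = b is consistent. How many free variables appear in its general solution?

Row reduce the augmented matrix [A | b].
R3 ← R3 − (5)·R1: [0, 6, 15, -21]
R3 ← R3 + (3/2)·R2: [0, 0, 0, 0]
The echelon form has 2 nonzero rows, and every pivot lies in the first 3 columns, so rank(A) = rank([A|b]) = 2.
The system is consistent.
Free variables = (unknowns) − (rank) = 3 − 2 = 1.

1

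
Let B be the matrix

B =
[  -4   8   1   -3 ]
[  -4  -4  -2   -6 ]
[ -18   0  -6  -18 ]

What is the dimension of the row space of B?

Row reduce to echelon form.
R2 ← R2 − R1: [0, -12, -3, -3]
R3 ← R3 − (9/2)·R1: [0, -36, -21/2, -9/2]
R3 ← R3 − (3)·R2: [0, 0, -3/2, 9/2]
Echelon form has 3 nonzero rows, so rank(B) = 3.
The row space has dimension equal to the rank: 3.

3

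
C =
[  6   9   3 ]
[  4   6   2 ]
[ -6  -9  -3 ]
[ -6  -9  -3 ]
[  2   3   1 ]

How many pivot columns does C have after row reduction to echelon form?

Row reduce to echelon form.
R2 ← R2 − (2/3)·R1: [0, 0, 0]
R3 ← R3 + R1: [0, 0, 0]
R4 ← R4 + R1: [0, 0, 0]
R5 ← R5 − (1/3)·R1: [0, 0, 0]
Echelon form has 1 nonzero row, so rank(C) = 1.
Each nonzero row contributes one pivot column: 1 pivot columns.

1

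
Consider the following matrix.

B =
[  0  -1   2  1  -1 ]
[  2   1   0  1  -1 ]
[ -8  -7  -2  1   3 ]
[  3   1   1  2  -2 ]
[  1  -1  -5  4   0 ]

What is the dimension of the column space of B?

Row reduce to echelon form.
Swap R1 ↔ R2
R3 ← R3 + (4)·R1: [0, -3, -2, 5, -1]
R4 ← R4 − (3/2)·R1: [0, -1/2, 1, 1/2, -1/2]
R5 ← R5 − (1/2)·R1: [0, -3/2, -5, 7/2, 1/2]
R3 ← R3 − (3)·R2: [0, 0, -8, 2, 2]
R4 ← R4 − (1/2)·R2: [0, 0, 0, 0, 0]
R5 ← R5 − (3/2)·R2: [0, 0, -8, 2, 2]
R5 ← R5 − R3: [0, 0, 0, 0, 0]
Echelon form has 3 nonzero rows, so rank(B) = 3.
The column space has dimension equal to the rank: 3.

3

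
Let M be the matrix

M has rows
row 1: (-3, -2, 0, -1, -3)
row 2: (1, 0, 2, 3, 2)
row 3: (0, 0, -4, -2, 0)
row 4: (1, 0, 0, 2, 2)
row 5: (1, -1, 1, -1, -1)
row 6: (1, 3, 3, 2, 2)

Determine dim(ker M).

1

Row reduce to echelon form.
R2 ← R2 + (1/3)·R1: [0, -2/3, 2, 8/3, 1]
R4 ← R4 + (1/3)·R1: [0, -2/3, 0, 5/3, 1]
R5 ← R5 + (1/3)·R1: [0, -5/3, 1, -4/3, -2]
R6 ← R6 + (1/3)·R1: [0, 7/3, 3, 5/3, 1]
R4 ← R4 − R2: [0, 0, -2, -1, 0]
R5 ← R5 − (5/2)·R2: [0, 0, -4, -8, -9/2]
R6 ← R6 + (7/2)·R2: [0, 0, 10, 11, 9/2]
R4 ← R4 − (1/2)·R3: [0, 0, 0, 0, 0]
R5 ← R5 − R3: [0, 0, 0, -6, -9/2]
R6 ← R6 + (5/2)·R3: [0, 0, 0, 6, 9/2]
Swap R4 ↔ R5
R6 ← R6 + R4: [0, 0, 0, 0, 0]
4 nonzero rows, so rank(M) = 4.
M has 5 columns; by rank–nullity, nullity = 5 − 4 = 1.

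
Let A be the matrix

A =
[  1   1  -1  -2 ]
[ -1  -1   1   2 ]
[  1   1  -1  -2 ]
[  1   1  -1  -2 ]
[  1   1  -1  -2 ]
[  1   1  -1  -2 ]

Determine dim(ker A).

3

Row reduce to echelon form.
R2 ← R2 + R1: [0, 0, 0, 0]
R3 ← R3 − R1: [0, 0, 0, 0]
R4 ← R4 − R1: [0, 0, 0, 0]
R5 ← R5 − R1: [0, 0, 0, 0]
R6 ← R6 − R1: [0, 0, 0, 0]
1 nonzero row, so rank(A) = 1.
A has 4 columns; by rank–nullity, nullity = 4 − 1 = 3.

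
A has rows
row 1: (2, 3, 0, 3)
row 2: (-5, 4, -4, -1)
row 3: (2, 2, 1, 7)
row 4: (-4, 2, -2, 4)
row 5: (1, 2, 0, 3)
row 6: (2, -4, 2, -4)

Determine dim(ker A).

Row reduce to echelon form.
R2 ← R2 + (5/2)·R1: [0, 23/2, -4, 13/2]
R3 ← R3 − R1: [0, -1, 1, 4]
R4 ← R4 + (2)·R1: [0, 8, -2, 10]
R5 ← R5 − (1/2)·R1: [0, 1/2, 0, 3/2]
R6 ← R6 − R1: [0, -7, 2, -7]
R3 ← R3 + (2/23)·R2: [0, 0, 15/23, 105/23]
R4 ← R4 − (16/23)·R2: [0, 0, 18/23, 126/23]
R5 ← R5 − (1/23)·R2: [0, 0, 4/23, 28/23]
R6 ← R6 + (14/23)·R2: [0, 0, -10/23, -70/23]
R4 ← R4 − (6/5)·R3: [0, 0, 0, 0]
R5 ← R5 − (4/15)·R3: [0, 0, 0, 0]
R6 ← R6 + (2/3)·R3: [0, 0, 0, 0]
3 nonzero rows, so rank(A) = 3.
A has 4 columns; by rank–nullity, nullity = 4 − 3 = 1.

1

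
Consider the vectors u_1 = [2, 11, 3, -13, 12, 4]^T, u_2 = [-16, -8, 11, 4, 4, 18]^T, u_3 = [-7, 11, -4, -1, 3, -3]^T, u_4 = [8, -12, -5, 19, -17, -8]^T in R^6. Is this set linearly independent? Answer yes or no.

Form the matrix with these vectors as rows and row reduce.
R2 ← R2 + (8)·R1: [0, 80, 35, -100, 100, 50]
R3 ← R3 + (7/2)·R1: [0, 99/2, 13/2, -93/2, 45, 11]
R4 ← R4 − (4)·R1: [0, -56, -17, 71, -65, -24]
R3 ← R3 − (99/160)·R2: [0, 0, -485/32, 123/8, -135/8, -319/16]
R4 ← R4 + (7/10)·R2: [0, 0, 15/2, 1, 5, 11]
R4 ← R4 + (48/97)·R3: [0, 0, 0, 835/97, -325/97, 110/97]
4 nonzero rows, so the 4 vectors span a space of dimension 4.
Since 4 = 4, the vectors are linearly independent.

yes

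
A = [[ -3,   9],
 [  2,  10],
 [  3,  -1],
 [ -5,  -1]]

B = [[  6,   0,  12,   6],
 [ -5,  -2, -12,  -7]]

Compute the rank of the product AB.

First compute AB:
[[-63, -18, -144, -81],
 [-38, -20, -96, -58],
 [ 23,   2,  48,  25],
 [-25,   2, -48, -23]]
Now row reduce the product.
R2 ← R2 − (38/63)·R1: [0, -64/7, -64/7, -64/7]
R3 ← R3 + (23/63)·R1: [0, -32/7, -32/7, -32/7]
R4 ← R4 − (25/63)·R1: [0, 64/7, 64/7, 64/7]
R3 ← R3 − (1/2)·R2: [0, 0, 0, 0]
R4 ← R4 + R2: [0, 0, 0, 0]
2 nonzero rows, so rank(AB) = 2.

2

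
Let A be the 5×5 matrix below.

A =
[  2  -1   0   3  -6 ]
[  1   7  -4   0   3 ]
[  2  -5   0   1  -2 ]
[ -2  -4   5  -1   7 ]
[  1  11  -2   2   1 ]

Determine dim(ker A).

Row reduce to echelon form.
R2 ← R2 − (1/2)·R1: [0, 15/2, -4, -3/2, 6]
R3 ← R3 − R1: [0, -4, 0, -2, 4]
R4 ← R4 + R1: [0, -5, 5, 2, 1]
R5 ← R5 − (1/2)·R1: [0, 23/2, -2, 1/2, 4]
R3 ← R3 + (8/15)·R2: [0, 0, -32/15, -14/5, 36/5]
R4 ← R4 + (2/3)·R2: [0, 0, 7/3, 1, 5]
R5 ← R5 − (23/15)·R2: [0, 0, 62/15, 14/5, -26/5]
R4 ← R4 + (35/32)·R3: [0, 0, 0, -33/16, 103/8]
R5 ← R5 + (31/16)·R3: [0, 0, 0, -21/8, 35/4]
R5 ← R5 − (14/11)·R4: [0, 0, 0, 0, -84/11]
5 nonzero rows, so rank(A) = 5.
A has 5 columns; by rank–nullity, nullity = 5 − 5 = 0.

0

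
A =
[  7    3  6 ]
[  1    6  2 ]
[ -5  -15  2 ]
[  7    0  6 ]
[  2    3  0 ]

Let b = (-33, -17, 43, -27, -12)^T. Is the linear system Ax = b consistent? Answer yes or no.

yes

Row reduce the augmented matrix [A | b].
R2 ← R2 − (1/7)·R1: [0, 39/7, 8/7, -86/7]
R3 ← R3 + (5/7)·R1: [0, -90/7, 44/7, 136/7]
R4 ← R4 − R1: [0, -3, 0, 6]
R5 ← R5 − (2/7)·R1: [0, 15/7, -12/7, -18/7]
R3 ← R3 + (30/13)·R2: [0, 0, 116/13, -116/13]
R4 ← R4 + (7/13)·R2: [0, 0, 8/13, -8/13]
R5 ← R5 − (5/13)·R2: [0, 0, -28/13, 28/13]
R4 ← R4 − (2/29)·R3: [0, 0, 0, 0]
R5 ← R5 + (7/29)·R3: [0, 0, 0, 0]
The echelon form has 3 nonzero rows, and every pivot lies in the first 3 columns, so rank(A) = rank([A|b]) = 3.
The system is consistent.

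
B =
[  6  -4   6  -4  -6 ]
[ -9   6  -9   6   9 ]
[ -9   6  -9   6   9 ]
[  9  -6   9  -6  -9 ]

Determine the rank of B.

1

Row reduce to echelon form.
R2 ← R2 + (3/2)·R1: [0, 0, 0, 0, 0]
R3 ← R3 + (3/2)·R1: [0, 0, 0, 0, 0]
R4 ← R4 − (3/2)·R1: [0, 0, 0, 0, 0]
Echelon form has 1 nonzero row, so rank(B) = 1.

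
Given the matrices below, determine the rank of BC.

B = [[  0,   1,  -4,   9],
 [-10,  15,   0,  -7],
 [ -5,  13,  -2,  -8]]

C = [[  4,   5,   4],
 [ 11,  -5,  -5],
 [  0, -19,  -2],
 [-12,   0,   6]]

3

First compute BC:
[[-97,  71,  57],
 [209, -125, -157],
 [219, -52, -129]]
Now row reduce the product.
R2 ← R2 + (209/97)·R1: [0, 2714/97, -3316/97]
R3 ← R3 + (219/97)·R1: [0, 10505/97, -30/97]
R3 ← R3 − (10505/2714)·R2: [0, 0, 179140/1357]
3 nonzero rows, so rank(BC) = 3.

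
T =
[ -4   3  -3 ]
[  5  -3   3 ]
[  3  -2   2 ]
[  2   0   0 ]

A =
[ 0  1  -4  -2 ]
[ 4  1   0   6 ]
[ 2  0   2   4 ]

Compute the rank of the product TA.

First compute TA:
[[  6,  -1,  10,  14],
 [ -6,   2, -14, -16],
 [ -4,   1,  -8, -10],
 [  0,   2,  -8,  -4]]
Now row reduce the product.
R2 ← R2 + R1: [0, 1, -4, -2]
R3 ← R3 + (2/3)·R1: [0, 1/3, -4/3, -2/3]
R3 ← R3 − (1/3)·R2: [0, 0, 0, 0]
R4 ← R4 − (2)·R2: [0, 0, 0, 0]
2 nonzero rows, so rank(TA) = 2.

2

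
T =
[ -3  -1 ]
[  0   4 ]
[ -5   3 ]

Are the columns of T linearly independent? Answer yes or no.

yes

Row reduce T to echelon form.
R3 ← R3 − (5/3)·R1: [0, 14/3]
R3 ← R3 − (7/6)·R2: [0, 0]
2 pivots among 2 columns.
Every column is a pivot column, so the columns are linearly independent.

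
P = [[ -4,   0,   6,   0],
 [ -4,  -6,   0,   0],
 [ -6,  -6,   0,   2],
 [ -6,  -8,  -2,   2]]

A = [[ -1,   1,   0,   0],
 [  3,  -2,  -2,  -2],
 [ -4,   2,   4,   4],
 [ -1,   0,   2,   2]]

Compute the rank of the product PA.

First compute PA:
[[-20,   8,  24,  24],
 [-14,   8,  12,  12],
 [-14,   6,  16,  16],
 [-12,   6,  12,  12]]
Now row reduce the product.
R2 ← R2 − (7/10)·R1: [0, 12/5, -24/5, -24/5]
R3 ← R3 − (7/10)·R1: [0, 2/5, -4/5, -4/5]
R4 ← R4 − (3/5)·R1: [0, 6/5, -12/5, -12/5]
R3 ← R3 − (1/6)·R2: [0, 0, 0, 0]
R4 ← R4 − (1/2)·R2: [0, 0, 0, 0]
2 nonzero rows, so rank(PA) = 2.

2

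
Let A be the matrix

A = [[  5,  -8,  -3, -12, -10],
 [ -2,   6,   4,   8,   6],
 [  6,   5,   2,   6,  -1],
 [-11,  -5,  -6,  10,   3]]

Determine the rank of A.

Row reduce to echelon form.
R2 ← R2 + (2/5)·R1: [0, 14/5, 14/5, 16/5, 2]
R3 ← R3 − (6/5)·R1: [0, 73/5, 28/5, 102/5, 11]
R4 ← R4 + (11/5)·R1: [0, -113/5, -63/5, -82/5, -19]
R3 ← R3 − (73/14)·R2: [0, 0, -9, 26/7, 4/7]
R4 ← R4 + (113/14)·R2: [0, 0, 10, 66/7, -20/7]
R4 ← R4 + (10/9)·R3: [0, 0, 0, 122/9, -20/9]
Echelon form has 4 nonzero rows, so rank(A) = 4.

4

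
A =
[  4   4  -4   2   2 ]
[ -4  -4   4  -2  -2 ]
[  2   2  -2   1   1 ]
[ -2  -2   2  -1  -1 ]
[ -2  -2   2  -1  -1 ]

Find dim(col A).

Row reduce to echelon form.
R2 ← R2 + R1: [0, 0, 0, 0, 0]
R3 ← R3 − (1/2)·R1: [0, 0, 0, 0, 0]
R4 ← R4 + (1/2)·R1: [0, 0, 0, 0, 0]
R5 ← R5 + (1/2)·R1: [0, 0, 0, 0, 0]
Echelon form has 1 nonzero row, so rank(A) = 1.
The column space has dimension equal to the rank: 1.

1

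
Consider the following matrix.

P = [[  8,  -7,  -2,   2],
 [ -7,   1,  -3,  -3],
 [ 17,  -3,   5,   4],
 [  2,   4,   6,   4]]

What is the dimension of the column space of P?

Row reduce to echelon form.
R2 ← R2 + (7/8)·R1: [0, -41/8, -19/4, -5/4]
R3 ← R3 − (17/8)·R1: [0, 95/8, 37/4, -1/4]
R4 ← R4 − (1/4)·R1: [0, 23/4, 13/2, 7/2]
R3 ← R3 + (95/41)·R2: [0, 0, -72/41, -129/41]
R4 ← R4 + (46/41)·R2: [0, 0, 48/41, 86/41]
R4 ← R4 + (2/3)·R3: [0, 0, 0, 0]
Echelon form has 3 nonzero rows, so rank(P) = 3.
The column space has dimension equal to the rank: 3.

3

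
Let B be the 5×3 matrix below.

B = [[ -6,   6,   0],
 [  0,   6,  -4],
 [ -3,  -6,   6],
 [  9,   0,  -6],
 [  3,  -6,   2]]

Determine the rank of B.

Row reduce to echelon form.
R3 ← R3 − (1/2)·R1: [0, -9, 6]
R4 ← R4 + (3/2)·R1: [0, 9, -6]
R5 ← R5 + (1/2)·R1: [0, -3, 2]
R3 ← R3 + (3/2)·R2: [0, 0, 0]
R4 ← R4 − (3/2)·R2: [0, 0, 0]
R5 ← R5 + (1/2)·R2: [0, 0, 0]
Echelon form has 2 nonzero rows, so rank(B) = 2.

2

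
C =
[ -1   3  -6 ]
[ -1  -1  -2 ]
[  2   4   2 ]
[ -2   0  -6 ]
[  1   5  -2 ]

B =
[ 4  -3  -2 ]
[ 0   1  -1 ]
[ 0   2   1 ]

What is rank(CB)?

2

First compute CB:
[[ -4,  -6,  -7],
 [ -4,  -2,   1],
 [  8,   2,  -6],
 [ -8,  -6,  -2],
 [  4,  -2,  -9]]
Now row reduce the product.
R2 ← R2 − R1: [0, 4, 8]
R3 ← R3 + (2)·R1: [0, -10, -20]
R4 ← R4 − (2)·R1: [0, 6, 12]
R5 ← R5 + R1: [0, -8, -16]
R3 ← R3 + (5/2)·R2: [0, 0, 0]
R4 ← R4 − (3/2)·R2: [0, 0, 0]
R5 ← R5 + (2)·R2: [0, 0, 0]
2 nonzero rows, so rank(CB) = 2.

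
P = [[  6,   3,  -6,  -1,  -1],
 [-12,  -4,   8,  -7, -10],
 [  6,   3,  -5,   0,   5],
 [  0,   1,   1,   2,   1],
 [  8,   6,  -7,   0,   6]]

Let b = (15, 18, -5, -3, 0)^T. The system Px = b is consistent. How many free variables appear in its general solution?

Row reduce the augmented matrix [P | b].
R2 ← R2 + (2)·R1: [0, 2, -4, -9, -12, 48]
R3 ← R3 − R1: [0, 0, 1, 1, 6, -20]
R5 ← R5 − (4/3)·R1: [0, 2, 1, 4/3, 22/3, -20]
R4 ← R4 − (1/2)·R2: [0, 0, 3, 13/2, 7, -27]
R5 ← R5 − R2: [0, 0, 5, 31/3, 58/3, -68]
R4 ← R4 − (3)·R3: [0, 0, 0, 7/2, -11, 33]
R5 ← R5 − (5)·R3: [0, 0, 0, 16/3, -32/3, 32]
R5 ← R5 − (32/21)·R4: [0, 0, 0, 0, 128/21, -128/7]
The echelon form has 5 nonzero rows, and every pivot lies in the first 5 columns, so rank(P) = rank([P|b]) = 5.
The system is consistent.
Free variables = (unknowns) − (rank) = 5 − 5 = 0.

0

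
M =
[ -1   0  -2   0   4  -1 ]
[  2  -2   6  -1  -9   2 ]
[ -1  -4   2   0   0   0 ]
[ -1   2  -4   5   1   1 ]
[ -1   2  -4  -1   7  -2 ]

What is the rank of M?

Row reduce to echelon form.
R2 ← R2 + (2)·R1: [0, -2, 2, -1, -1, 0]
R3 ← R3 − R1: [0, -4, 4, 0, -4, 1]
R4 ← R4 − R1: [0, 2, -2, 5, -3, 2]
R5 ← R5 − R1: [0, 2, -2, -1, 3, -1]
R3 ← R3 − (2)·R2: [0, 0, 0, 2, -2, 1]
R4 ← R4 + R2: [0, 0, 0, 4, -4, 2]
R5 ← R5 + R2: [0, 0, 0, -2, 2, -1]
R4 ← R4 − (2)·R3: [0, 0, 0, 0, 0, 0]
R5 ← R5 + R3: [0, 0, 0, 0, 0, 0]
Echelon form has 3 nonzero rows, so rank(M) = 3.

3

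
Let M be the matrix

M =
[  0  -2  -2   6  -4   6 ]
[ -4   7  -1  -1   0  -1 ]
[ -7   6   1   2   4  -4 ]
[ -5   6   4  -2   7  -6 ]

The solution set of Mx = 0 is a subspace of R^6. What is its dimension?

Row reduce to echelon form.
Swap R1 ↔ R2
R3 ← R3 − (7/4)·R1: [0, -25/4, 11/4, 15/4, 4, -9/4]
R4 ← R4 − (5/4)·R1: [0, -11/4, 21/4, -3/4, 7, -19/4]
R3 ← R3 − (25/8)·R2: [0, 0, 9, -15, 33/2, -21]
R4 ← R4 − (11/8)·R2: [0, 0, 8, -9, 25/2, -13]
R4 ← R4 − (8/9)·R3: [0, 0, 0, 13/3, -13/6, 17/3]
4 nonzero rows, so rank(M) = 4.
M has 6 columns; by rank–nullity, nullity = 6 − 4 = 2.

2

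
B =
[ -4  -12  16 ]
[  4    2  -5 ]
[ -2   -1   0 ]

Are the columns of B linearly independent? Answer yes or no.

yes

Row reduce B to echelon form.
R2 ← R2 + R1: [0, -10, 11]
R3 ← R3 − (1/2)·R1: [0, 5, -8]
R3 ← R3 + (1/2)·R2: [0, 0, -5/2]
3 pivots among 3 columns.
Every column is a pivot column, so the columns are linearly independent.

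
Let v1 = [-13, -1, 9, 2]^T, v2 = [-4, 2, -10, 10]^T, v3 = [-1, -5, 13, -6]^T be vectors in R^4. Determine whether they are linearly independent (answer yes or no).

Form the matrix with these vectors as rows and row reduce.
R2 ← R2 − (4/13)·R1: [0, 30/13, -166/13, 122/13]
R3 ← R3 − (1/13)·R1: [0, -64/13, 160/13, -80/13]
R3 ← R3 + (32/15)·R2: [0, 0, -224/15, 208/15]
3 nonzero rows, so the 3 vectors span a space of dimension 3.
Since 3 = 3, the vectors are linearly independent.

yes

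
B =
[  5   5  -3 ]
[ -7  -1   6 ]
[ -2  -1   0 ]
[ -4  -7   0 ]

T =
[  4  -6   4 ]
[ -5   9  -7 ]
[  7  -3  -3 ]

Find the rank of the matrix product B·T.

First compute BT:
[[-26,  24,  -6],
 [ 19,  15, -39],
 [ -3,   3,  -1],
 [ 19, -39,  33]]
Now row reduce the product.
R2 ← R2 + (19/26)·R1: [0, 423/13, -564/13]
R3 ← R3 − (3/26)·R1: [0, 3/13, -4/13]
R4 ← R4 + (19/26)·R1: [0, -279/13, 372/13]
R3 ← R3 − (1/141)·R2: [0, 0, 0]
R4 ← R4 + (31/47)·R2: [0, 0, 0]
2 nonzero rows, so rank(BT) = 2.

2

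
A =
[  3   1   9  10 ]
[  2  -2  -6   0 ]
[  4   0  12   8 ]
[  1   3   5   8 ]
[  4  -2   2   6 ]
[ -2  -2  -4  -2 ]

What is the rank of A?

4

Row reduce to echelon form.
R2 ← R2 − (2/3)·R1: [0, -8/3, -12, -20/3]
R3 ← R3 − (4/3)·R1: [0, -4/3, 0, -16/3]
R4 ← R4 − (1/3)·R1: [0, 8/3, 2, 14/3]
R5 ← R5 − (4/3)·R1: [0, -10/3, -10, -22/3]
R6 ← R6 + (2/3)·R1: [0, -4/3, 2, 14/3]
R3 ← R3 − (1/2)·R2: [0, 0, 6, -2]
R4 ← R4 + R2: [0, 0, -10, -2]
R5 ← R5 − (5/4)·R2: [0, 0, 5, 1]
R6 ← R6 − (1/2)·R2: [0, 0, 8, 8]
R4 ← R4 + (5/3)·R3: [0, 0, 0, -16/3]
R5 ← R5 − (5/6)·R3: [0, 0, 0, 8/3]
R6 ← R6 − (4/3)·R3: [0, 0, 0, 32/3]
R5 ← R5 + (1/2)·R4: [0, 0, 0, 0]
R6 ← R6 + (2)·R4: [0, 0, 0, 0]
Echelon form has 4 nonzero rows, so rank(A) = 4.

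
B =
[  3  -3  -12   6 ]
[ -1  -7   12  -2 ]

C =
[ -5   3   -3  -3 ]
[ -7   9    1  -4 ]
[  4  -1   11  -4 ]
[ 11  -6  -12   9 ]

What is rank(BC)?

2

First compute BC:
[[ 24, -42, -216, 105],
 [ 80, -66, 152, -35]]
Now row reduce the product.
R2 ← R2 − (10/3)·R1: [0, 74, 872, -385]
2 nonzero rows, so rank(BC) = 2.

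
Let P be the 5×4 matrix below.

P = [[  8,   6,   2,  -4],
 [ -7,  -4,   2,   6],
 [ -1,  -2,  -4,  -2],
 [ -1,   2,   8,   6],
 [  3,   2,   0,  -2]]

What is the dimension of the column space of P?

Row reduce to echelon form.
R2 ← R2 + (7/8)·R1: [0, 5/4, 15/4, 5/2]
R3 ← R3 + (1/8)·R1: [0, -5/4, -15/4, -5/2]
R4 ← R4 + (1/8)·R1: [0, 11/4, 33/4, 11/2]
R5 ← R5 − (3/8)·R1: [0, -1/4, -3/4, -1/2]
R3 ← R3 + R2: [0, 0, 0, 0]
R4 ← R4 − (11/5)·R2: [0, 0, 0, 0]
R5 ← R5 + (1/5)·R2: [0, 0, 0, 0]
Echelon form has 2 nonzero rows, so rank(P) = 2.
The column space has dimension equal to the rank: 2.

2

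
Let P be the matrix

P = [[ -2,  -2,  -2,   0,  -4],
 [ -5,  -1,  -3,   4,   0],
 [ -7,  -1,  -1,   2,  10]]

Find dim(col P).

Row reduce to echelon form.
R2 ← R2 − (5/2)·R1: [0, 4, 2, 4, 10]
R3 ← R3 − (7/2)·R1: [0, 6, 6, 2, 24]
R3 ← R3 − (3/2)·R2: [0, 0, 3, -4, 9]
Echelon form has 3 nonzero rows, so rank(P) = 3.
The column space has dimension equal to the rank: 3.

3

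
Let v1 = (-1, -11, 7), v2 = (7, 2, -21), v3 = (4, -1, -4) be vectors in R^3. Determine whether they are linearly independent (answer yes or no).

Form the matrix with these vectors as rows and row reduce.
R2 ← R2 + (7)·R1: [0, -75, 28]
R3 ← R3 + (4)·R1: [0, -45, 24]
R3 ← R3 − (3/5)·R2: [0, 0, 36/5]
3 nonzero rows, so the 3 vectors span a space of dimension 3.
Since 3 = 3, the vectors are linearly independent.

yes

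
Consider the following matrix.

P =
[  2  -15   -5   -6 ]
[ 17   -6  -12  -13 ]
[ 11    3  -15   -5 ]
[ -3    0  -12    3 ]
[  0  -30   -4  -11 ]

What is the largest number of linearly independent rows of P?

Row reduce to echelon form.
R2 ← R2 − (17/2)·R1: [0, 243/2, 61/2, 38]
R3 ← R3 − (11/2)·R1: [0, 171/2, 25/2, 28]
R4 ← R4 + (3/2)·R1: [0, -45/2, -39/2, -6]
R3 ← R3 − (19/27)·R2: [0, 0, -242/27, 34/27]
R4 ← R4 + (5/27)·R2: [0, 0, -374/27, 28/27]
R5 ← R5 + (20/81)·R2: [0, 0, 286/81, -131/81]
R4 ← R4 − (17/11)·R3: [0, 0, 0, -10/11]
R5 ← R5 + (13/33)·R3: [0, 0, 0, -37/33]
R5 ← R5 − (37/30)·R4: [0, 0, 0, 0]
Echelon form has 4 nonzero rows, so rank(P) = 4.
The rank gives the maximum number of linearly independent rows: 4.

4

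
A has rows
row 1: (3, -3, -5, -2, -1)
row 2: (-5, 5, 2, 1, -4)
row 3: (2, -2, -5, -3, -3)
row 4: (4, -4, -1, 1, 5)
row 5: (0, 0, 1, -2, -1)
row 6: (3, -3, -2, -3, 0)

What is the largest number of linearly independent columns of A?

Row reduce to echelon form.
R2 ← R2 + (5/3)·R1: [0, 0, -19/3, -7/3, -17/3]
R3 ← R3 − (2/3)·R1: [0, 0, -5/3, -5/3, -7/3]
R4 ← R4 − (4/3)·R1: [0, 0, 17/3, 11/3, 19/3]
R6 ← R6 − R1: [0, 0, 3, -1, 1]
R3 ← R3 − (5/19)·R2: [0, 0, 0, -20/19, -16/19]
R4 ← R4 + (17/19)·R2: [0, 0, 0, 30/19, 24/19]
R5 ← R5 + (3/19)·R2: [0, 0, 0, -45/19, -36/19]
R6 ← R6 + (9/19)·R2: [0, 0, 0, -40/19, -32/19]
R4 ← R4 + (3/2)·R3: [0, 0, 0, 0, 0]
R5 ← R5 − (9/4)·R3: [0, 0, 0, 0, 0]
R6 ← R6 − (2)·R3: [0, 0, 0, 0, 0]
Echelon form has 3 nonzero rows, so rank(A) = 3.
The rank gives the maximum number of linearly independent columns: 3.

3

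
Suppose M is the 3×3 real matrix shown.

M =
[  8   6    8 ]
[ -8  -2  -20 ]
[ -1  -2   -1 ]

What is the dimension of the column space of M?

Row reduce to echelon form.
R2 ← R2 + R1: [0, 4, -12]
R3 ← R3 + (1/8)·R1: [0, -5/4, 0]
R3 ← R3 + (5/16)·R2: [0, 0, -15/4]
Echelon form has 3 nonzero rows, so rank(M) = 3.
The column space has dimension equal to the rank: 3.

3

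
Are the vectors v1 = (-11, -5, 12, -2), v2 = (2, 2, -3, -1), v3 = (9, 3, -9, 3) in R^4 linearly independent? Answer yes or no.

Form the matrix with these vectors as rows and row reduce.
R2 ← R2 + (2/11)·R1: [0, 12/11, -9/11, -15/11]
R3 ← R3 + (9/11)·R1: [0, -12/11, 9/11, 15/11]
R3 ← R3 + R2: [0, 0, 0, 0]
2 nonzero rows, so the 3 vectors span a space of dimension 2.
Since 2 < 3, the vectors are linearly dependent.

no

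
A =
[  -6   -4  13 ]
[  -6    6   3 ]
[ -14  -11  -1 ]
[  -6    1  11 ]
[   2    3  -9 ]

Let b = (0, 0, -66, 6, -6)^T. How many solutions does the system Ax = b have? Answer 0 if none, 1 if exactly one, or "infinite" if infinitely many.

Row reduce the augmented matrix [A | b].
R2 ← R2 − R1: [0, 10, -10, 0]
R3 ← R3 − (7/3)·R1: [0, -5/3, -94/3, -66]
R4 ← R4 − R1: [0, 5, -2, 6]
R5 ← R5 + (1/3)·R1: [0, 5/3, -14/3, -6]
R3 ← R3 + (1/6)·R2: [0, 0, -33, -66]
R4 ← R4 − (1/2)·R2: [0, 0, 3, 6]
R5 ← R5 − (1/6)·R2: [0, 0, -3, -6]
R4 ← R4 + (1/11)·R3: [0, 0, 0, 0]
R5 ← R5 − (1/11)·R3: [0, 0, 0, 0]
The echelon form has 3 nonzero rows, and every pivot lies in the first 3 columns, so rank(A) = rank([A|b]) = 3.
The system is consistent.
rank = 3 = number of unknowns, so the solution is unique.

1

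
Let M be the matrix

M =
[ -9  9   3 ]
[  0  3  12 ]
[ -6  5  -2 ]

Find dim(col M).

Row reduce to echelon form.
R3 ← R3 − (2/3)·R1: [0, -1, -4]
R3 ← R3 + (1/3)·R2: [0, 0, 0]
Echelon form has 2 nonzero rows, so rank(M) = 2.
The column space has dimension equal to the rank: 2.

2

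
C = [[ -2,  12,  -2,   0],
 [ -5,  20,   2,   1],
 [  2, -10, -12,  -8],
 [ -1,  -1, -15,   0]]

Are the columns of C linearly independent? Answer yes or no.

Row reduce C to echelon form.
R2 ← R2 − (5/2)·R1: [0, -10, 7, 1]
R3 ← R3 + R1: [0, 2, -14, -8]
R4 ← R4 − (1/2)·R1: [0, -7, -14, 0]
R3 ← R3 + (1/5)·R2: [0, 0, -63/5, -39/5]
R4 ← R4 − (7/10)·R2: [0, 0, -189/10, -7/10]
R4 ← R4 − (3/2)·R3: [0, 0, 0, 11]
4 pivots among 4 columns.
Every column is a pivot column, so the columns are linearly independent.

yes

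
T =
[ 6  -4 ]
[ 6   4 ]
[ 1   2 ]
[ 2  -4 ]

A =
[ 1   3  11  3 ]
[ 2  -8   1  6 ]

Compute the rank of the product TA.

First compute TA:
[[ -2,  50,  62,  -6],
 [ 14, -14,  70,  42],
 [  5, -13,  13,  15],
 [ -6,  38,  18, -18]]
Now row reduce the product.
R2 ← R2 + (7)·R1: [0, 336, 504, 0]
R3 ← R3 + (5/2)·R1: [0, 112, 168, 0]
R4 ← R4 − (3)·R1: [0, -112, -168, 0]
R3 ← R3 − (1/3)·R2: [0, 0, 0, 0]
R4 ← R4 + (1/3)·R2: [0, 0, 0, 0]
2 nonzero rows, so rank(TA) = 2.

2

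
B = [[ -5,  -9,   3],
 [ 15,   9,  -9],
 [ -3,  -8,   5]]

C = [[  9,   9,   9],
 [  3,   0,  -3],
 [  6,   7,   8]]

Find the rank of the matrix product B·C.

First compute BC:
[[-54, -24,   6],
 [108,  72,  36],
 [-21,   8,  37]]
Now row reduce the product.
R2 ← R2 + (2)·R1: [0, 24, 48]
R3 ← R3 − (7/18)·R1: [0, 52/3, 104/3]
R3 ← R3 − (13/18)·R2: [0, 0, 0]
2 nonzero rows, so rank(BC) = 2.

2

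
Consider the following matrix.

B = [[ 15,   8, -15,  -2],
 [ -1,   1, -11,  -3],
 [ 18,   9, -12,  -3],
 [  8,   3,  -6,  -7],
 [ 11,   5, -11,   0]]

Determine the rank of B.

4

Row reduce to echelon form.
R2 ← R2 + (1/15)·R1: [0, 23/15, -12, -47/15]
R3 ← R3 − (6/5)·R1: [0, -3/5, 6, -3/5]
R4 ← R4 − (8/15)·R1: [0, -19/15, 2, -89/15]
R5 ← R5 − (11/15)·R1: [0, -13/15, 0, 22/15]
R3 ← R3 + (9/23)·R2: [0, 0, 30/23, -42/23]
R4 ← R4 + (19/23)·R2: [0, 0, -182/23, -196/23]
R5 ← R5 + (13/23)·R2: [0, 0, -156/23, -7/23]
R4 ← R4 + (91/15)·R3: [0, 0, 0, -98/5]
R5 ← R5 + (26/5)·R3: [0, 0, 0, -49/5]
R5 ← R5 − (1/2)·R4: [0, 0, 0, 0]
Echelon form has 4 nonzero rows, so rank(B) = 4.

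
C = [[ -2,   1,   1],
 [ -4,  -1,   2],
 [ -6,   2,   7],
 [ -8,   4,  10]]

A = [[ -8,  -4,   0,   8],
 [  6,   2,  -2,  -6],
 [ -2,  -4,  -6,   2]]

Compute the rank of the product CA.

2

First compute CA:
[[ 20,   6,  -8, -20],
 [ 22,   6, -10, -22],
 [ 46,   0, -46, -46],
 [ 68,   0, -68, -68]]
Now row reduce the product.
R2 ← R2 − (11/10)·R1: [0, -3/5, -6/5, 0]
R3 ← R3 − (23/10)·R1: [0, -69/5, -138/5, 0]
R4 ← R4 − (17/5)·R1: [0, -102/5, -204/5, 0]
R3 ← R3 − (23)·R2: [0, 0, 0, 0]
R4 ← R4 − (34)·R2: [0, 0, 0, 0]
2 nonzero rows, so rank(CA) = 2.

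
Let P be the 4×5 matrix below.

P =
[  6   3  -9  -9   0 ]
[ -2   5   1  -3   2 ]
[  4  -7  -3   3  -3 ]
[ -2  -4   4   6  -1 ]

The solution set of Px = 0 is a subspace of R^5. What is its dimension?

3

Row reduce to echelon form.
R2 ← R2 + (1/3)·R1: [0, 6, -2, -6, 2]
R3 ← R3 − (2/3)·R1: [0, -9, 3, 9, -3]
R4 ← R4 + (1/3)·R1: [0, -3, 1, 3, -1]
R3 ← R3 + (3/2)·R2: [0, 0, 0, 0, 0]
R4 ← R4 + (1/2)·R2: [0, 0, 0, 0, 0]
2 nonzero rows, so rank(P) = 2.
P has 5 columns; by rank–nullity, nullity = 5 − 2 = 3.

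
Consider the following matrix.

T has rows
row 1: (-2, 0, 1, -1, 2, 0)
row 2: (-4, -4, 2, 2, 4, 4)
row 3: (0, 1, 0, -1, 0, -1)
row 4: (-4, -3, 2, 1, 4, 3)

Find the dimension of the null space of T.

Row reduce to echelon form.
R2 ← R2 − (2)·R1: [0, -4, 0, 4, 0, 4]
R4 ← R4 − (2)·R1: [0, -3, 0, 3, 0, 3]
R3 ← R3 + (1/4)·R2: [0, 0, 0, 0, 0, 0]
R4 ← R4 − (3/4)·R2: [0, 0, 0, 0, 0, 0]
2 nonzero rows, so rank(T) = 2.
T has 6 columns; by rank–nullity, nullity = 6 − 2 = 4.

4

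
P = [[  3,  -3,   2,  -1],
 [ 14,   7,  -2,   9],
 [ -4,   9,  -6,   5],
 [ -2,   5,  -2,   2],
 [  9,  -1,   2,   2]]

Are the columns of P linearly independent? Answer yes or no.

no

Row reduce P to echelon form.
R2 ← R2 − (14/3)·R1: [0, 21, -34/3, 41/3]
R3 ← R3 + (4/3)·R1: [0, 5, -10/3, 11/3]
R4 ← R4 + (2/3)·R1: [0, 3, -2/3, 4/3]
R5 ← R5 − (3)·R1: [0, 8, -4, 5]
R3 ← R3 − (5/21)·R2: [0, 0, -40/63, 26/63]
R4 ← R4 − (1/7)·R2: [0, 0, 20/21, -13/21]
R5 ← R5 − (8/21)·R2: [0, 0, 20/63, -13/63]
R4 ← R4 + (3/2)·R3: [0, 0, 0, 0]
R5 ← R5 + (1/2)·R3: [0, 0, 0, 0]
3 pivots among 4 columns.
Only 3 < 4 pivot columns, so the columns are linearly dependent.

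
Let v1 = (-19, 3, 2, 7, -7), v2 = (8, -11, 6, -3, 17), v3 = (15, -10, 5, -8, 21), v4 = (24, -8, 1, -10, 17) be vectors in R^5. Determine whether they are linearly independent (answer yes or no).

Form the matrix with these vectors as rows and row reduce.
R2 ← R2 + (8/19)·R1: [0, -185/19, 130/19, -1/19, 267/19]
R3 ← R3 + (15/19)·R1: [0, -145/19, 125/19, -47/19, 294/19]
R4 ← R4 + (24/19)·R1: [0, -80/19, 67/19, -22/19, 155/19]
R3 ← R3 − (29/37)·R2: [0, 0, 45/37, -90/37, 165/37]
R4 ← R4 − (16/37)·R2: [0, 0, 21/37, -42/37, 77/37]
R4 ← R4 − (7/15)·R3: [0, 0, 0, 0, 0]
3 nonzero rows, so the 4 vectors span a space of dimension 3.
Since 3 < 4, the vectors are linearly dependent.

no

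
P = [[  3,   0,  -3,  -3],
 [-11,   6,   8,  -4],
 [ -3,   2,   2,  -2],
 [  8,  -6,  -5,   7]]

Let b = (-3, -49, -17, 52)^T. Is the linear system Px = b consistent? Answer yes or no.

Row reduce the augmented matrix [P | b].
R2 ← R2 + (11/3)·R1: [0, 6, -3, -15, -60]
R3 ← R3 + R1: [0, 2, -1, -5, -20]
R4 ← R4 − (8/3)·R1: [0, -6, 3, 15, 60]
R3 ← R3 − (1/3)·R2: [0, 0, 0, 0, 0]
R4 ← R4 + R2: [0, 0, 0, 0, 0]
The echelon form has 2 nonzero rows, and every pivot lies in the first 4 columns, so rank(P) = rank([P|b]) = 2.
The system is consistent.

yes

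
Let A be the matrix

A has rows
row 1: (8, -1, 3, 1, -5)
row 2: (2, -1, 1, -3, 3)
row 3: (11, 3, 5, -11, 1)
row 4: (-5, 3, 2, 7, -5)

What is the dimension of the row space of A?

Row reduce to echelon form.
R2 ← R2 − (1/4)·R1: [0, -3/4, 1/4, -13/4, 17/4]
R3 ← R3 − (11/8)·R1: [0, 35/8, 7/8, -99/8, 63/8]
R4 ← R4 + (5/8)·R1: [0, 19/8, 31/8, 61/8, -65/8]
R3 ← R3 + (35/6)·R2: [0, 0, 7/3, -94/3, 98/3]
R4 ← R4 + (19/6)·R2: [0, 0, 14/3, -8/3, 16/3]
R4 ← R4 − (2)·R3: [0, 0, 0, 60, -60]
Echelon form has 4 nonzero rows, so rank(A) = 4.
The row space has dimension equal to the rank: 4.

4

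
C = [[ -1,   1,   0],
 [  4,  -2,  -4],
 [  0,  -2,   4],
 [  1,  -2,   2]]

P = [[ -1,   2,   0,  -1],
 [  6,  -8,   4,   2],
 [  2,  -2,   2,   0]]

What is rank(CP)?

First compute CP:
[[  7, -10,   4,   3],
 [-24,  32, -16,  -8],
 [ -4,   8,   0,  -4],
 [ -9,  14,  -4,  -5]]
Now row reduce the product.
R2 ← R2 + (24/7)·R1: [0, -16/7, -16/7, 16/7]
R3 ← R3 + (4/7)·R1: [0, 16/7, 16/7, -16/7]
R4 ← R4 + (9/7)·R1: [0, 8/7, 8/7, -8/7]
R3 ← R3 + R2: [0, 0, 0, 0]
R4 ← R4 + (1/2)·R2: [0, 0, 0, 0]
2 nonzero rows, so rank(CP) = 2.

2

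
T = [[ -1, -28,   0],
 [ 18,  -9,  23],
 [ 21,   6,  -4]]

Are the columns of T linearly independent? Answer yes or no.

Row reduce T to echelon form.
R2 ← R2 + (18)·R1: [0, -513, 23]
R3 ← R3 + (21)·R1: [0, -582, -4]
R3 ← R3 − (194/171)·R2: [0, 0, -5146/171]
3 pivots among 3 columns.
Every column is a pivot column, so the columns are linearly independent.

yes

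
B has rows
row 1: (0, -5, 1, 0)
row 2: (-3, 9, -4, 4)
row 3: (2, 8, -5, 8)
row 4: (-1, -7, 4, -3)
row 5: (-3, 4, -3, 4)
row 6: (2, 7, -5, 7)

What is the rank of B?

Row reduce to echelon form.
Swap R1 ↔ R2
R3 ← R3 + (2/3)·R1: [0, 14, -23/3, 32/3]
R4 ← R4 − (1/3)·R1: [0, -10, 16/3, -13/3]
R5 ← R5 − R1: [0, -5, 1, 0]
R6 ← R6 + (2/3)·R1: [0, 13, -23/3, 29/3]
R3 ← R3 + (14/5)·R2: [0, 0, -73/15, 32/3]
R4 ← R4 − (2)·R2: [0, 0, 10/3, -13/3]
R5 ← R5 − R2: [0, 0, 0, 0]
R6 ← R6 + (13/5)·R2: [0, 0, -76/15, 29/3]
R4 ← R4 + (50/73)·R3: [0, 0, 0, 217/73]
R6 ← R6 − (76/73)·R3: [0, 0, 0, -105/73]
R6 ← R6 + (15/31)·R4: [0, 0, 0, 0]
Echelon form has 4 nonzero rows, so rank(B) = 4.

4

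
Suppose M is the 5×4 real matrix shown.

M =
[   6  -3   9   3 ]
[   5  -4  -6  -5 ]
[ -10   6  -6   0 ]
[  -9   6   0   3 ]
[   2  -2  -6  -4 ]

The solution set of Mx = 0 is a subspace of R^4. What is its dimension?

Row reduce to echelon form.
R2 ← R2 − (5/6)·R1: [0, -3/2, -27/2, -15/2]
R3 ← R3 + (5/3)·R1: [0, 1, 9, 5]
R4 ← R4 + (3/2)·R1: [0, 3/2, 27/2, 15/2]
R5 ← R5 − (1/3)·R1: [0, -1, -9, -5]
R3 ← R3 + (2/3)·R2: [0, 0, 0, 0]
R4 ← R4 + R2: [0, 0, 0, 0]
R5 ← R5 − (2/3)·R2: [0, 0, 0, 0]
2 nonzero rows, so rank(M) = 2.
M has 4 columns; by rank–nullity, nullity = 4 − 2 = 2.

2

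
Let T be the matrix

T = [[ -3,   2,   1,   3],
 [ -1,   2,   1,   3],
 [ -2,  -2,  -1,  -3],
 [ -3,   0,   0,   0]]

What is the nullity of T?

2

Row reduce to echelon form.
R2 ← R2 − (1/3)·R1: [0, 4/3, 2/3, 2]
R3 ← R3 − (2/3)·R1: [0, -10/3, -5/3, -5]
R4 ← R4 − R1: [0, -2, -1, -3]
R3 ← R3 + (5/2)·R2: [0, 0, 0, 0]
R4 ← R4 + (3/2)·R2: [0, 0, 0, 0]
2 nonzero rows, so rank(T) = 2.
T has 4 columns; by rank–nullity, nullity = 4 − 2 = 2.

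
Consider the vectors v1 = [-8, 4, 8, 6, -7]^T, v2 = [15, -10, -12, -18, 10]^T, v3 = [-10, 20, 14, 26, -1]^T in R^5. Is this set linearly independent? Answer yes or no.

Form the matrix with these vectors as rows and row reduce.
R2 ← R2 + (15/8)·R1: [0, -5/2, 3, -27/4, -25/8]
R3 ← R3 − (5/4)·R1: [0, 15, 4, 37/2, 31/4]
R3 ← R3 + (6)·R2: [0, 0, 22, -22, -11]
3 nonzero rows, so the 3 vectors span a space of dimension 3.
Since 3 = 3, the vectors are linearly independent.

yes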